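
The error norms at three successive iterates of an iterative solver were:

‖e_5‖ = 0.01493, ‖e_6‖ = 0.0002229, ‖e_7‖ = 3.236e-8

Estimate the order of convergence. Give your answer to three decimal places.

p ≈ ln(‖e_7‖/‖e_6‖) / ln(‖e_6‖/‖e_5‖)
  = ln(3.236e-8/0.0002229) / ln(0.0002229/0.01493)
  = ln(0.000145177) / ln(0.0149297)
  = -8.837557 / -4.204403 ≈ 2.101977

2.102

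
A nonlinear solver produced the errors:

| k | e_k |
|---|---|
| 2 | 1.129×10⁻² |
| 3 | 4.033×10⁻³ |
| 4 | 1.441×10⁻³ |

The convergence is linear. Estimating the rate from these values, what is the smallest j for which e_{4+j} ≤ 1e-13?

23

Rate ρ ≈ e_4/e_3 = 1.441×10⁻³/4.033×10⁻³ = 0.3573.
After j more steps, e_{4+j} ≈ 1.441×10⁻³·ρ^j; need ρ^j ≤ 1e-13/1.441×10⁻³ = 6.93963e-11.
j ≥ ln(6.93963e-11)/ln(0.3573) = -23.3912/-1.02918 = 22.728.
So 23 more iterations are needed.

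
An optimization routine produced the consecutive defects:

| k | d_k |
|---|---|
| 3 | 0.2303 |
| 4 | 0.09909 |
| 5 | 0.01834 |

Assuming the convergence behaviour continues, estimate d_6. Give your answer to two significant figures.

First estimate the order: p ≈ ln(d_5/d_4) / ln(d_4/d_3) = ln(0.01834/0.09909)/ln(0.09909/0.2303) = ln(0.185084)/ln(0.430265) ≈ 2.0003.
Then d_6 ≈ d_5·(d_5/d_4)^p = 0.01834·(0.185084)^2.0003 = 0.01834·0.0342388 ≈ 0.0006279.

6.3e-4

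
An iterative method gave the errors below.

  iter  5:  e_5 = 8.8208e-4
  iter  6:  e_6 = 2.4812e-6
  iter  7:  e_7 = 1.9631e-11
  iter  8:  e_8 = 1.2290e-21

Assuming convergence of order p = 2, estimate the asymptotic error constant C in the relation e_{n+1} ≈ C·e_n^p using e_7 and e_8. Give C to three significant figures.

C ≈ e_8 / e_7^2
  = 1.2290e-21 / (1.9631e-11)^2
  = 1.2290e-21 / 3.85376e-22 ≈ 3.1891

3.19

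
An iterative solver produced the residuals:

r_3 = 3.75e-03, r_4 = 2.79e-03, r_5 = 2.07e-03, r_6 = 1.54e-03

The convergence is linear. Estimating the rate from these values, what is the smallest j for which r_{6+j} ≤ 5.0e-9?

Rate ρ ≈ r_6/r_5 = 1.54e-03/2.07e-03 = 0.7440.
After j more steps, r_{6+j} ≈ 1.54e-03·ρ^j; need ρ^j ≤ 5.0e-9/1.54e-03 = 3.24675e-06.
j ≥ ln(3.24675e-06)/ln(0.7440) = -12.6379/-0.29571 = 42.737.
So 43 more iterations are needed.

43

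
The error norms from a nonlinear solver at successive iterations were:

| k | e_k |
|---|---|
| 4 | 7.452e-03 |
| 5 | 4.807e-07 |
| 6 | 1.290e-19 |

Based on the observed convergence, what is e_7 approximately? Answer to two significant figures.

2.5e-57

First estimate the order: p ≈ ln(e_6/e_5) / ln(e_5/e_4) = ln(1.290e-19/4.807e-07)/ln(4.807e-07/7.452e-03) = ln(2.68359e-13)/ln(6.45062e-05) ≈ 3.0000.
Then e_7 ≈ e_6·(e_6/e_5)^p = 1.290e-19·(2.68359e-13)^3.0000 = 1.290e-19·1.93263e-38 ≈ 2.493e-57.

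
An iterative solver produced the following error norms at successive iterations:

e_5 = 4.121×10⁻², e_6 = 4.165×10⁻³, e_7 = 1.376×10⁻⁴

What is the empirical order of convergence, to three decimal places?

p ≈ ln(e_7/e_6) / ln(e_6/e_5)
  = ln(1.376×10⁻⁴/4.165×10⁻³) / ln(4.165×10⁻³/4.121×10⁻²)
  = ln(0.0330372) / ln(0.101068)
  = -3.410121 / -2.291962 ≈ 1.487861

1.488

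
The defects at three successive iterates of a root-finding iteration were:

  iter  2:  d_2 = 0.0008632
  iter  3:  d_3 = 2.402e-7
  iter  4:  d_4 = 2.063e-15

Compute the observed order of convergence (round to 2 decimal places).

p ≈ ln(d_4/d_3) / ln(d_3/d_2)
  = ln(2.063e-15/2.402e-7) / ln(2.402e-7/0.0008632)
  = ln(8.58868e-09) / ln(0.000278267)
  = -18.57282 / -8.18693 ≈ 2.26859

2.27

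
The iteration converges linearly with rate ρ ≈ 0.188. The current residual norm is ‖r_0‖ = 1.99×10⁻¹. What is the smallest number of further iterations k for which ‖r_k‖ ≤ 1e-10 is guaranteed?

After k steps, ‖r_k‖ ≈ 1.99×10⁻¹·0.188^k.
Need 0.188^k ≤ 1e-10/1.99×10⁻¹ = 5.02513e-10.
k ≥ ln(5.02513e-10)/ln(0.188) = -21.4114/-1.67131 = 12.811.
Smallest integer k = 13.

13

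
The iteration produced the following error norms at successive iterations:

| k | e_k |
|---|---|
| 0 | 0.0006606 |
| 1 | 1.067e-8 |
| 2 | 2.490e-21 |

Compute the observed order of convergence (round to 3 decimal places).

2.636

p ≈ ln(e_2/e_1) / ln(e_1/e_0)
  = ln(2.490e-21/1.067e-8) / ln(1.067e-8/0.0006606)
  = ln(2.33365e-13) / ln(1.6152e-05)
  = -29.086173 / -11.033467 ≈ 2.636177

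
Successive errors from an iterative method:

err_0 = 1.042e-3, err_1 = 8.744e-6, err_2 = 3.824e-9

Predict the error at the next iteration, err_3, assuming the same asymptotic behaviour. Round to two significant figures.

1.4e-14

First estimate the order: p ≈ ln(err_2/err_1) / ln(err_1/err_0) = ln(3.824e-9/8.744e-6)/ln(8.744e-6/1.042e-3) = ln(0.000437328)/ln(0.00839155) ≈ 1.6180.
Then err_3 ≈ err_2·(err_2/err_1)^p = 3.824e-9·(0.000437328)^1.6180 = 3.824e-9·3.67135e-06 ≈ 1.404e-14.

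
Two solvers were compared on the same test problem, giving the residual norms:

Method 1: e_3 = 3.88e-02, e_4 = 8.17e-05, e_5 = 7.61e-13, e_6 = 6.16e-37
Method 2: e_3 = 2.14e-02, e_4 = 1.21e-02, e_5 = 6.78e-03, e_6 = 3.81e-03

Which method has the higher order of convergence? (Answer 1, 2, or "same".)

1

Method 1: p ≈ ln(6.16e-37/7.61e-13)/ln(7.61e-13/8.17e-05) ≈ 3.00.
Method 2: p ≈ ln(3.81e-03/6.78e-03)/ln(6.78e-03/1.21e-02) ≈ 1.00.
Method 1 has the higher order (≈3.0 vs ≈1.0).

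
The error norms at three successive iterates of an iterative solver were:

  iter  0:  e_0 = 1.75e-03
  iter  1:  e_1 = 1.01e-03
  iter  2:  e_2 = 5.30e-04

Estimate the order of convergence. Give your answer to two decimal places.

1.17

p ≈ ln(e_2/e_1) / ln(e_1/e_0)
  = ln(5.30e-04/1.01e-03) / ln(1.01e-03/1.75e-03)
  = ln(0.524752) / ln(0.577143)
  = -0.64483 / -0.54967 ≈ 1.17312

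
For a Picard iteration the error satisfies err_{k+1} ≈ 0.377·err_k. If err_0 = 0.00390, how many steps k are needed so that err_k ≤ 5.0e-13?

After k steps, err_k ≈ 0.00390·0.377^k.
Need 0.377^k ≤ 5.0e-13/0.00390 = 1.28205e-10.
k ≥ ln(1.28205e-10)/ln(0.377) = -22.7774/-0.97551 = 23.349.
Smallest integer k = 24.

24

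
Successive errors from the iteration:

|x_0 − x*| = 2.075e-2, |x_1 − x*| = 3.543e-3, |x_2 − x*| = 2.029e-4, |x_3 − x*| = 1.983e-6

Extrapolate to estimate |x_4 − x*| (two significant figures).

1.1e-9

First estimate the order: p ≈ ln(|x_3 − x*|/|x_2 − x*|) / ln(|x_2 − x*|/|x_1 − x*|) = ln(1.983e-6/2.029e-4)/ln(2.029e-4/3.543e-3) = ln(0.00977329)/ln(0.0572679) ≈ 1.6182.
Then |x_4 − x*| ≈ |x_3 − x*|·(|x_3 − x*|/|x_2 − x*|)^p = 1.983e-6·(0.00977329)^1.6182 = 1.983e-6·0.000559093 ≈ 1.109e-09.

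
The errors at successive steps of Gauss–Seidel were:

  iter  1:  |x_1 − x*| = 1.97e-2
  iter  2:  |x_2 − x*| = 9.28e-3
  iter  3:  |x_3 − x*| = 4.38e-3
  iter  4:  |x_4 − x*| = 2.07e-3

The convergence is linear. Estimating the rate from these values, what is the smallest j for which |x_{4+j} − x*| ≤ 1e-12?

Rate ρ ≈ |x_4 − x*|/|x_3 − x*| = 2.07e-3/4.38e-3 = 0.4726.
After j more steps, |x_{4+j} − x*| ≈ 2.07e-3·ρ^j; need ρ^j ≤ 1e-12/2.07e-3 = 4.83092e-10.
j ≥ ln(4.83092e-10)/ln(0.4726) = -21.4508/-0.74951 = 28.620.
So 29 more iterations are needed.

29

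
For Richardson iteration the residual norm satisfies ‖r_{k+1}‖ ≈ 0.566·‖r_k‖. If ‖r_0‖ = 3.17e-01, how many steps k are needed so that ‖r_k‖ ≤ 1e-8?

31

After k steps, ‖r_k‖ ≈ 3.17e-01·0.566^k.
Need 0.566^k ≤ 1e-8/3.17e-01 = 3.15457e-08.
k ≥ ln(3.15457e-08)/ln(0.566) = -17.2718/-0.56916 = 30.346.
Smallest integer k = 31.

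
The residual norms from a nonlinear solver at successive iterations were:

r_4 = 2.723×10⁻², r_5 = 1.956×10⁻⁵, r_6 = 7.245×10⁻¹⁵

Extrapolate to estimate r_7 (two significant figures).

3.7e-43

First estimate the order: p ≈ ln(r_6/r_5) / ln(r_5/r_4) = ln(7.245×10⁻¹⁵/1.956×10⁻⁵)/ln(1.956×10⁻⁵/2.723×10⁻²) = ln(3.70399e-10)/ln(0.000718325) ≈ 3.0001.
Then r_7 ≈ r_6·(r_6/r_5)^p = 7.245×10⁻¹⁵·(3.70399e-10)^3.0001 = 7.245×10⁻¹⁵·5.07068e-29 ≈ 3.674e-43.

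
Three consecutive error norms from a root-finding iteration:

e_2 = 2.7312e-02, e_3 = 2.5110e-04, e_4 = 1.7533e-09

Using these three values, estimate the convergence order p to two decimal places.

2.53

p ≈ ln(e_4/e_3) / ln(e_3/e_2)
  = ln(1.7533e-09/2.5110e-04) / ln(2.5110e-04/2.7312e-02)
  = ln(6.98248e-06) / ln(0.00919376)
  = -11.87211 / -4.68923 ≈ 2.53178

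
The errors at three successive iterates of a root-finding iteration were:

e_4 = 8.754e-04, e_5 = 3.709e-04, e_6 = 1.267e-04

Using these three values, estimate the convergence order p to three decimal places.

p ≈ ln(e_6/e_5) / ln(e_5/e_4)
  = ln(1.267e-04/3.709e-04) / ln(3.709e-04/8.754e-04)
  = ln(0.341602) / ln(0.423692)
  = -1.074109 / -0.858749 ≈ 1.250783

1.251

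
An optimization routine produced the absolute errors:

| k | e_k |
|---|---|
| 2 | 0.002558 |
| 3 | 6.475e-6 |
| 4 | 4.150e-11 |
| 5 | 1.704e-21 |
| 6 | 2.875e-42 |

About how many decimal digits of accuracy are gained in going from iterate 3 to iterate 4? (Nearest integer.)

5

Digits gained ≈ log₁₀(e_3/e_4) = log₁₀(6.475e-6/4.150e-11) = log₁₀(156024) ≈ 5.193.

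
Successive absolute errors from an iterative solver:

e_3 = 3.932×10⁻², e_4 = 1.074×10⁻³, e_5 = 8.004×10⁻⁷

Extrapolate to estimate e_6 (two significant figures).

First estimate the order: p ≈ ln(e_5/e_4) / ln(e_4/e_3) = ln(8.004×10⁻⁷/1.074×10⁻³)/ln(1.074×10⁻³/3.932×10⁻²) = ln(0.000745251)/ln(0.0273143) ≈ 2.0003.
Then e_6 ≈ e_5·(e_5/e_4)^p = 8.004×10⁻⁷·(0.000745251)^2.0003 = 8.004×10⁻⁷·5.542e-07 ≈ 4.436e-13.

4.4e-13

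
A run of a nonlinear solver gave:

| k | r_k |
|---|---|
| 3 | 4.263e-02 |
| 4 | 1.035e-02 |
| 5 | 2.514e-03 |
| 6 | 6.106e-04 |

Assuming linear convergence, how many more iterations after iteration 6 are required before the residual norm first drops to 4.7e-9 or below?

9

Rate ρ ≈ r_6/r_5 = 6.106e-04/2.514e-03 = 0.2429.
After j more steps, r_{6+j} ≈ 6.106e-04·ρ^j; need ρ^j ≤ 4.7e-9/6.106e-04 = 7.69735e-06.
j ≥ ln(7.69735e-06)/ln(0.2429) = -11.7746/-1.41511 = 8.321.
So 9 more iterations are needed.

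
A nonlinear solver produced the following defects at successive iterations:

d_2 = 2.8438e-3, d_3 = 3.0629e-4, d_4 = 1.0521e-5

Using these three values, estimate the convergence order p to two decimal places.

1.51

p ≈ ln(d_4/d_3) / ln(d_3/d_2)
  = ln(1.0521e-5/3.0629e-4) / ln(3.0629e-4/2.8438e-3)
  = ln(0.0343498) / ln(0.107704)
  = -3.37116 / -2.22837 ≈ 1.51284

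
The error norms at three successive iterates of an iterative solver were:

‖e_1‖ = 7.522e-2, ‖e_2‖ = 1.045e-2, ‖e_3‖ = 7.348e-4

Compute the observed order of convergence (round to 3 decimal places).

p ≈ ln(‖e_3‖/‖e_2‖) / ln(‖e_2‖/‖e_1‖)
  = ln(7.348e-4/1.045e-2) / ln(1.045e-2/7.522e-2)
  = ln(0.0703158) / ln(0.138926)
  = -2.654759 / -1.973814 ≈ 1.344989

1.345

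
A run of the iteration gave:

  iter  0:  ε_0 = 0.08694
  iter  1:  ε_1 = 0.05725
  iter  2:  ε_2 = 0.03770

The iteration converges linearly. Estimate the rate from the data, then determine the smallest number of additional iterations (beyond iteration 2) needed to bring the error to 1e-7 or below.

31

Rate ρ ≈ ε_2/ε_1 = 0.03770/0.05725 = 0.6585.
After j more steps, ε_{2+j} ≈ 0.03770·ρ^j; need ρ^j ≤ 1e-7/0.03770 = 2.65252e-06.
j ≥ ln(2.65252e-06)/ln(0.6585) = -12.8400/-0.41779 = 30.733.
So 31 more iterations are needed.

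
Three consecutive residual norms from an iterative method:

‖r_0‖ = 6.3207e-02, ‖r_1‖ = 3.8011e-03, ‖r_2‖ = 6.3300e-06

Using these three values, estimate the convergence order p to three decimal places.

2.276

p ≈ ln(‖r_2‖/‖r_1‖) / ln(‖r_1‖/‖r_0‖)
  = ln(6.3300e-06/3.8011e-03) / ln(3.8011e-03/6.3207e-02)
  = ln(0.00166531) / ln(0.0601373)
  = -6.397744 / -2.811125 ≈ 2.275866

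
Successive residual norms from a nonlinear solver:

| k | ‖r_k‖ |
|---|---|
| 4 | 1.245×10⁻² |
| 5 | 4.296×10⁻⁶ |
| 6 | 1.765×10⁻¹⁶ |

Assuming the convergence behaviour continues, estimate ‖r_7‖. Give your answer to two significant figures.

First estimate the order: p ≈ ln(‖r_6‖/‖r_5‖) / ln(‖r_5‖/‖r_4‖) = ln(1.765×10⁻¹⁶/4.296×10⁻⁶)/ln(4.296×10⁻⁶/1.245×10⁻²) = ln(4.10847e-11)/ln(0.00034506) ≈ 3.0000.
Then ‖r_7‖ ≈ ‖r_6‖·(‖r_6‖/‖r_5‖)^p = 1.765×10⁻¹⁶·(4.10847e-11)^3.0000 = 1.765×10⁻¹⁶·6.9349e-32 ≈ 1.224e-47.

1.2e-47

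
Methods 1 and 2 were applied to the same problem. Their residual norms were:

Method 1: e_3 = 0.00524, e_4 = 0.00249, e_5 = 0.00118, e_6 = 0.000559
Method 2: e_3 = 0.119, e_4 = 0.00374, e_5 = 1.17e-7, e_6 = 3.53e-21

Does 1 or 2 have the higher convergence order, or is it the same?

2

Method 1: p ≈ ln(0.000559/0.00118)/ln(0.00118/0.00249) ≈ 1.00.
Method 2: p ≈ ln(3.53e-21/1.17e-7)/ln(1.17e-7/0.00374) ≈ 3.00.
Method 2 has the higher order (≈3.0 vs ≈1.0).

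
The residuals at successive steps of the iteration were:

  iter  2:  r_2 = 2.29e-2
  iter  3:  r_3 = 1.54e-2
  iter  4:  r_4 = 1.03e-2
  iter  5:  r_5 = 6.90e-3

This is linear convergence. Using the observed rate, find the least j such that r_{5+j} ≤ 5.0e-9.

Rate ρ ≈ r_5/r_4 = 6.90e-3/1.03e-2 = 0.6699.
After j more steps, r_{5+j} ≈ 6.90e-3·ρ^j; need ρ^j ≤ 5.0e-9/6.90e-3 = 7.24638e-07.
j ≥ ln(7.24638e-07)/ln(0.6699) = -14.1376/-0.40063 = 35.288.
So 36 more iterations are needed.

36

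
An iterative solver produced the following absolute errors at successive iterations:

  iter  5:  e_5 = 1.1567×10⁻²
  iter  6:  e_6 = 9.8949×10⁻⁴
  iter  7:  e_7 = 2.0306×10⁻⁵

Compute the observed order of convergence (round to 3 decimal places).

1.581

p ≈ ln(e_7/e_6) / ln(e_6/e_5)
  = ln(2.0306×10⁻⁵/9.8949×10⁻⁴) / ln(9.8949×10⁻⁴/1.1567×10⁻²)
  = ln(0.0205217) / ln(0.0855442)
  = -3.886272 / -2.458722 ≈ 1.580607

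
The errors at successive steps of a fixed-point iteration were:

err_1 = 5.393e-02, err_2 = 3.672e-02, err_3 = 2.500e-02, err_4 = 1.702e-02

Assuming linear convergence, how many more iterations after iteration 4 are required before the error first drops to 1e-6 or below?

Rate ρ ≈ err_4/err_3 = 1.702e-02/2.500e-02 = 0.6808.
After j more steps, err_{4+j} ≈ 1.702e-02·ρ^j; need ρ^j ≤ 1e-6/1.702e-02 = 5.87544e-05.
j ≥ ln(5.87544e-05)/ln(0.6808) = -9.7421/-0.38449 = 25.338.
So 26 more iterations are needed.

26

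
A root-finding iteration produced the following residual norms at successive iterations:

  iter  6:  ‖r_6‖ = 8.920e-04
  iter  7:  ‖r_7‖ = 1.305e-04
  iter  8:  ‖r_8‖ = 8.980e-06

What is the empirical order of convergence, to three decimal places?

1.392

p ≈ ln(‖r_8‖/‖r_7‖) / ln(‖r_7‖/‖r_6‖)
  = ln(8.980e-06/1.305e-04) / ln(1.305e-04/8.920e-04)
  = ln(0.0688123) / ln(0.1463)
  = -2.676373 / -1.922096 ≈ 1.392424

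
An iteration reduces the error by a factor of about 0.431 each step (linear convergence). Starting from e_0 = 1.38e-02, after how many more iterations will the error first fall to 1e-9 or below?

After k steps, e_k ≈ 1.38e-02·0.431^k.
Need 0.431^k ≤ 1e-9/1.38e-02 = 7.24638e-08.
k ≥ ln(7.24638e-08)/ln(0.431) = -16.4402/-0.84165 = 19.533.
Smallest integer k = 20.

20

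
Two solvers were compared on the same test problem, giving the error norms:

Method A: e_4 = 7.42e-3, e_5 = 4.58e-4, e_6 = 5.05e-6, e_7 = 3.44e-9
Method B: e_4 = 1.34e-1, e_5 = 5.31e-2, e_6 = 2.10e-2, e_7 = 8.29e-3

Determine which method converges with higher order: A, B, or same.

A

Method A: p ≈ ln(3.44e-9/5.05e-6)/ln(5.05e-6/4.58e-4) ≈ 1.62.
Method B: p ≈ ln(8.29e-3/2.10e-2)/ln(2.10e-2/5.31e-2) ≈ 1.00.
Method A has the higher order (≈1.6 vs ≈1.0).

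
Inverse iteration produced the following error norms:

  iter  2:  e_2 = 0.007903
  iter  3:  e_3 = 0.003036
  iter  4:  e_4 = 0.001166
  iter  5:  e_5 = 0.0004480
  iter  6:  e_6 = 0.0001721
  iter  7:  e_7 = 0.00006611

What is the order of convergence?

1

Consecutive ratios: e_7/e_6 = 0.00006611/0.0001721 = 0.384137, e_6/e_5 = 0.0001721/0.0004480 = 0.384152.
p ≈ ln(0.384137)/ln(0.384152) = -0.9568/-0.9567 ≈ 1.00.
So the convergence is linear (order 1).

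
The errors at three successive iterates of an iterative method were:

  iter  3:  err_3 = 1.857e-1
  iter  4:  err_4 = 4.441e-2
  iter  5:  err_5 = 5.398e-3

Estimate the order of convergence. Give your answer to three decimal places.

1.473

p ≈ ln(err_5/err_4) / ln(err_4/err_3)
  = ln(5.398e-3/4.441e-2) / ln(4.441e-2/1.857e-1)
  = ln(0.121549) / ln(0.239149)
  = -2.107438 / -1.430668 ≈ 1.473045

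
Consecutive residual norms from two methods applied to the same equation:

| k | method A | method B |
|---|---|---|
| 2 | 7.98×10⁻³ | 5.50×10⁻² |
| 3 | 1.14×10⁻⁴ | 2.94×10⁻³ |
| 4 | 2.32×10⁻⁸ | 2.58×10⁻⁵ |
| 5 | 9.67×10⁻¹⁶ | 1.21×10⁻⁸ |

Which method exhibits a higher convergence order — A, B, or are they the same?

Method A: p ≈ ln(9.67×10⁻¹⁶/2.32×10⁻⁸)/ln(2.32×10⁻⁸/1.14×10⁻⁴) ≈ 2.00.
Method B: p ≈ ln(1.21×10⁻⁸/2.58×10⁻⁵)/ln(2.58×10⁻⁵/2.94×10⁻³) ≈ 1.62.
Method A has the higher order (≈2.0 vs ≈1.6).

A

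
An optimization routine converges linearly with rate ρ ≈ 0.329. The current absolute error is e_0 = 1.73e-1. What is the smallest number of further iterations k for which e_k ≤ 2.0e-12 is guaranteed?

After k steps, e_k ≈ 1.73e-1·0.329^k.
Need 0.329^k ≤ 2.0e-12/1.73e-1 = 1.15607e-11.
k ≥ ln(1.15607e-11)/ln(0.329) = -25.1834/-1.11170 = 22.653.
Smallest integer k = 23.

23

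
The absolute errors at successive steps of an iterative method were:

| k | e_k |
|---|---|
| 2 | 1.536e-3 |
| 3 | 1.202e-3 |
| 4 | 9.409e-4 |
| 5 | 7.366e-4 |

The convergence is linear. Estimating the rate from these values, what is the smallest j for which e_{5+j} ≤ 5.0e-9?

49

Rate ρ ≈ e_5/e_4 = 7.366e-4/9.409e-4 = 0.7829.
After j more steps, e_{5+j} ≈ 7.366e-4·ρ^j; need ρ^j ≤ 5.0e-9/7.366e-4 = 6.78794e-06.
j ≥ ln(6.78794e-06)/ln(0.7829) = -11.9004/-0.24475 = 48.623.
So 49 more iterations are needed.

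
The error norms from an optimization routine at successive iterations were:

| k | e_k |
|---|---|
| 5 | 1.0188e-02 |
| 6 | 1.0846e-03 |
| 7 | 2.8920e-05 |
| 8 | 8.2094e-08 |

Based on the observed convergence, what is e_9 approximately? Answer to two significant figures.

First estimate the order: p ≈ ln(e_8/e_7) / ln(e_7/e_6) = ln(8.2094e-08/2.8920e-05)/ln(2.8920e-05/1.0846e-03) = ln(0.00283866)/ln(0.0266642) ≈ 1.6180.
Then e_9 ≈ e_8·(e_8/e_7)^p = 8.2094e-08·(0.00283866)^1.6180 = 8.2094e-08·7.57072e-05 ≈ 6.215e-12.

6.2e-12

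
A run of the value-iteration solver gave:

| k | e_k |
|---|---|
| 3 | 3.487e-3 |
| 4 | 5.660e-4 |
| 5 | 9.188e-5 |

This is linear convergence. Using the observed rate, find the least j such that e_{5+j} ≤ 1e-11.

Rate ρ ≈ e_5/e_4 = 9.188e-5/5.660e-4 = 0.1623.
After j more steps, e_{5+j} ≈ 9.188e-5·ρ^j; need ρ^j ≤ 1e-11/9.188e-5 = 1.08838e-07.
j ≥ ln(1.08838e-07)/ln(0.1623) = -16.0334/-1.81831 = 8.818.
So 9 more iterations are needed.

9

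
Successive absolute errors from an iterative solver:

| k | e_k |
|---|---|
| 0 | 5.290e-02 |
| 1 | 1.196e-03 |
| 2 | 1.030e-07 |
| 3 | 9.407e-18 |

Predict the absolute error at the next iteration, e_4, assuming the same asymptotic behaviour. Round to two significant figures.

First estimate the order: p ≈ ln(e_3/e_2) / ln(e_2/e_1) = ln(9.407e-18/1.030e-07)/ln(1.030e-07/1.196e-03) = ln(9.13301e-11)/ln(8.61204e-05) ≈ 2.4698.
Then e_4 ≈ e_3·(e_3/e_2)^p = 9.407e-18·(9.13301e-11)^2.4698 = 9.407e-18·1.60223e-25 ≈ 1.507e-42.

1.5e-42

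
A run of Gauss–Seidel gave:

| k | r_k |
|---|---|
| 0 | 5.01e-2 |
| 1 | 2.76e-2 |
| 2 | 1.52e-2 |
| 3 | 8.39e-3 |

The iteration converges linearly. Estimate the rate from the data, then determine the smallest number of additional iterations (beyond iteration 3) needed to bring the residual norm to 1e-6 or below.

Rate ρ ≈ r_3/r_2 = 8.39e-3/1.52e-2 = 0.5520.
After j more steps, r_{3+j} ≈ 8.39e-3·ρ^j; need ρ^j ≤ 1e-6/8.39e-3 = 0.00011919.
j ≥ ln(0.00011919)/ln(0.5520) = -9.0348/-0.59421 = 15.205.
So 16 more iterations are needed.

16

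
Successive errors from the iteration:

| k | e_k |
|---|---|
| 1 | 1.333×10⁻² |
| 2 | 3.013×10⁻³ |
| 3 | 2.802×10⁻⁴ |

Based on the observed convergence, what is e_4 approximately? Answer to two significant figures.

First estimate the order: p ≈ ln(e_3/e_2) / ln(e_2/e_1) = ln(2.802×10⁻⁴/3.013×10⁻³)/ln(3.013×10⁻³/1.333×10⁻²) = ln(0.092997)/ln(0.226032) ≈ 1.5972.
Then e_4 ≈ e_3·(e_3/e_2)^p = 2.802×10⁻⁴·(0.092997)^1.5972 = 2.802×10⁻⁴·0.0225133 ≈ 6.308e-06.

6.3e-6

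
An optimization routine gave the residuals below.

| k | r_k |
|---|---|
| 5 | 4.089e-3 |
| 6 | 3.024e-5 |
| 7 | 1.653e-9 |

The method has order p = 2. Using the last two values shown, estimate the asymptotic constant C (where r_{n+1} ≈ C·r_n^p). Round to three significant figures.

1.81

C ≈ r_7 / r_6^2
  = 1.653e-9 / (3.024e-5)^2
  = 1.653e-9 / 9.14458e-10 ≈ 1.8076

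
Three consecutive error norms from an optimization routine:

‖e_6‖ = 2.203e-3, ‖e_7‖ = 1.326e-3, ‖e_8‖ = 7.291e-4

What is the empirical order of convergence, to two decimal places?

p ≈ ln(‖e_8‖/‖e_7‖) / ln(‖e_7‖/‖e_6‖)
  = ln(7.291e-4/1.326e-3) / ln(1.326e-3/2.203e-3)
  = ln(0.549849) / ln(0.601906)
  = -0.59811 / -0.50765 ≈ 1.17819

1.18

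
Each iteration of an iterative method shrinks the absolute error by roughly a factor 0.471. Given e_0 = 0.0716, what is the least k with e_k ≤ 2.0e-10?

After k steps, e_k ≈ 0.0716·0.471^k.
Need 0.471^k ≤ 2.0e-10/0.0716 = 2.7933e-09.
k ≥ ln(2.7933e-09)/ln(0.471) = -19.6960/-0.75290 = 26.160.
Smallest integer k = 27.

27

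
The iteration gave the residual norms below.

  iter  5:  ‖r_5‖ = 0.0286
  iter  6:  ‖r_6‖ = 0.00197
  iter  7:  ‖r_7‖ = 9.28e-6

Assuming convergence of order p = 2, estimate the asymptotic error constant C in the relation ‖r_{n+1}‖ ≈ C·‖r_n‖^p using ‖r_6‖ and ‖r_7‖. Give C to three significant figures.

2.39

C ≈ ‖r_7‖ / ‖r_6‖^2
  = 9.28e-6 / (0.00197)^2
  = 9.28e-6 / 3.8809e-06 ≈ 2.3912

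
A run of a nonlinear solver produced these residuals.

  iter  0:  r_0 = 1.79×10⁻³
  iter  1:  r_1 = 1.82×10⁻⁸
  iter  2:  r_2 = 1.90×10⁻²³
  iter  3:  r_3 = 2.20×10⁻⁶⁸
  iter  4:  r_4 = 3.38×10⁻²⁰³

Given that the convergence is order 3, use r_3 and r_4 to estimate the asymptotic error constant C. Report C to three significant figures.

C ≈ r_4 / r_3^3
  = 3.38×10⁻²⁰³ / (2.20×10⁻⁶⁸)^3
  = 3.38×10⁻²⁰³ / 1.0648e-203 ≈ 3.1743

3.17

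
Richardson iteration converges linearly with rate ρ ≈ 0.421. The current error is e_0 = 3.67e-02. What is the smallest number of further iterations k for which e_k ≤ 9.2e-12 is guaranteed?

26

After k steps, e_k ≈ 3.67e-02·0.421^k.
Need 0.421^k ≤ 9.2e-12/3.67e-02 = 2.50681e-10.
k ≥ ln(2.50681e-10)/ln(0.421) = -22.1068/-0.86512 = 25.553.
Smallest integer k = 26.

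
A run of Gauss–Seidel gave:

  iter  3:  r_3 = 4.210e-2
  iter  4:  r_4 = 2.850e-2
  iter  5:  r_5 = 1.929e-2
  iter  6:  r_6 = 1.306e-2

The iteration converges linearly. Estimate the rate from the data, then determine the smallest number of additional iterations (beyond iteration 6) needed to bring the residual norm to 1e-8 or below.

37

Rate ρ ≈ r_6/r_5 = 1.306e-2/1.929e-2 = 0.6770.
After j more steps, r_{6+j} ≈ 1.306e-2·ρ^j; need ρ^j ≤ 1e-8/1.306e-2 = 7.65697e-07.
j ≥ ln(7.65697e-07)/ln(0.6770) = -14.0825/-0.39008 = 36.102.
So 37 more iterations are needed.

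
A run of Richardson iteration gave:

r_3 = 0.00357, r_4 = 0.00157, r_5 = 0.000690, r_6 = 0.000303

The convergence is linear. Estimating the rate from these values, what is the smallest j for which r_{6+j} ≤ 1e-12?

Rate ρ ≈ r_6/r_5 = 0.000303/0.000690 = 0.4391.
After j more steps, r_{6+j} ≈ 0.000303·ρ^j; need ρ^j ≤ 1e-12/0.000303 = 3.30033e-09.
j ≥ ln(3.30033e-09)/ln(0.4391) = -19.5292/-0.82303 = 23.728.
So 24 more iterations are needed.

24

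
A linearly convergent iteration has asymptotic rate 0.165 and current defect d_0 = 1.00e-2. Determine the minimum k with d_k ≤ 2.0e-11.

After k steps, d_k ≈ 1.00e-2·0.165^k.
Need 0.165^k ≤ 2.0e-11/1.00e-2 = 2e-09.
k ≥ ln(2e-09)/ln(0.165) = -20.0301/-1.80181 = 11.117.
Smallest integer k = 12.

12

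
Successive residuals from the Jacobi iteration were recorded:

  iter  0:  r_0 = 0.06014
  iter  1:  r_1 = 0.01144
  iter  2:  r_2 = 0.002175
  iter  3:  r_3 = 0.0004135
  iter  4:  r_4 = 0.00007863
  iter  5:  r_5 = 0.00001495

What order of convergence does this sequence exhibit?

1

Consecutive ratios: r_5/r_4 = 0.00001495/0.00007863 = 0.190131, r_4/r_3 = 0.00007863/0.0004135 = 0.190157.
p ≈ ln(0.190131)/ln(0.190157) = -1.6600/-1.6599 ≈ 1.00.
So the convergence is linear (order 1).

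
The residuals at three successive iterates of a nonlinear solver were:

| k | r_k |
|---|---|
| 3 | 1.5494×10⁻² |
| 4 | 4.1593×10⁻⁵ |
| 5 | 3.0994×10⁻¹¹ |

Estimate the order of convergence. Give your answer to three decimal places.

p ≈ ln(r_5/r_4) / ln(r_4/r_3)
  = ln(3.0994×10⁻¹¹/4.1593×10⁻⁵) / ln(4.1593×10⁻⁵/1.5494×10⁻²)
  = ln(7.45173e-07) / ln(0.00268446)
  = -14.109649 / -5.920276 ≈ 2.383276

2.383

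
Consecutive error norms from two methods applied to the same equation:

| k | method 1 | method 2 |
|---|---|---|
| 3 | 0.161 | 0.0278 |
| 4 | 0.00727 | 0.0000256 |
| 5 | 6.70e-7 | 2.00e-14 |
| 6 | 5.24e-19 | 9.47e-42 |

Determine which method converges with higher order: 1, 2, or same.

Method 1: p ≈ ln(5.24e-19/6.70e-7)/ln(6.70e-7/0.00727) ≈ 3.00.
Method 2: p ≈ ln(9.47e-42/2.00e-14)/ln(2.00e-14/0.0000256) ≈ 3.00.
Both orders ≈ 3.0 — effectively the same.

same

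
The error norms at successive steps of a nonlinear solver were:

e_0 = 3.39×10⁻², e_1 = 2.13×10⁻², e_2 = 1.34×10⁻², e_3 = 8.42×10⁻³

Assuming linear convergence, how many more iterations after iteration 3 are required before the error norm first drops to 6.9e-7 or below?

21

Rate ρ ≈ e_3/e_2 = 8.42×10⁻³/1.34×10⁻² = 0.6284.
After j more steps, e_{3+j} ≈ 8.42×10⁻³·ρ^j; need ρ^j ≤ 6.9e-7/8.42×10⁻³ = 8.19477e-05.
j ≥ ln(8.19477e-05)/ln(0.6284) = -9.4094/-0.46458 = 20.254.
So 21 more iterations are needed.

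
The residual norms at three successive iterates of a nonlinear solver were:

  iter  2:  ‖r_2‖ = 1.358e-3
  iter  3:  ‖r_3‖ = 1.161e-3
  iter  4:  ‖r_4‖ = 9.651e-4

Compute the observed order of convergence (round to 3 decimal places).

1.179

p ≈ ln(‖r_4‖/‖r_3‖) / ln(‖r_3‖/‖r_2‖)
  = ln(9.651e-4/1.161e-3) / ln(1.161e-3/1.358e-3)
  = ln(0.831266) / ln(0.854934)
  = -0.184805 / -0.156731 ≈ 1.179122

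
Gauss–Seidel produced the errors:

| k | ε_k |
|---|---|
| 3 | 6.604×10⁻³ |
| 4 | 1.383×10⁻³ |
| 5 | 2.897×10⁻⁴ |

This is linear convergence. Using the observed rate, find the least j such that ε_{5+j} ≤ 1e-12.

Rate ρ ≈ ε_5/ε_4 = 2.897×10⁻⁴/1.383×10⁻³ = 0.2095.
After j more steps, ε_{5+j} ≈ 2.897×10⁻⁴·ρ^j; need ρ^j ≤ 1e-12/2.897×10⁻⁴ = 3.45185e-09.
j ≥ ln(3.45185e-09)/ln(0.2095) = -19.4844/-1.56303 = 12.466.
So 13 more iterations are needed.

13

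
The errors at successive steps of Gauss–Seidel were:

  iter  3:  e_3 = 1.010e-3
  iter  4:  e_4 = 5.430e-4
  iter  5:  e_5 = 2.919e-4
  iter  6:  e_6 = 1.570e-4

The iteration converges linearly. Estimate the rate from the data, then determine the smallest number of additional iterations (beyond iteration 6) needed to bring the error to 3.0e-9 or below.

Rate ρ ≈ e_6/e_5 = 1.570e-4/2.919e-4 = 0.5379.
After j more steps, e_{6+j} ≈ 1.570e-4·ρ^j; need ρ^j ≤ 3.0e-9/1.570e-4 = 1.91083e-05.
j ≥ ln(1.91083e-05)/ln(0.5379) = -10.8654/-0.62008 = 17.523.
So 18 more iterations are needed.

18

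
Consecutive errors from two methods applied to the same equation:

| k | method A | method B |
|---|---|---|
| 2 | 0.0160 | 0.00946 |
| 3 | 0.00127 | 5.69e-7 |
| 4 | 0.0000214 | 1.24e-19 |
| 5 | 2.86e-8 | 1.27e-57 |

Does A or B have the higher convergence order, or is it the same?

Method A: p ≈ ln(2.86e-8/0.0000214)/ln(0.0000214/0.00127) ≈ 1.62.
Method B: p ≈ ln(1.27e-57/1.24e-19)/ln(1.24e-19/5.69e-7) ≈ 3.00.
Method B has the higher order (≈3.0 vs ≈1.6).

B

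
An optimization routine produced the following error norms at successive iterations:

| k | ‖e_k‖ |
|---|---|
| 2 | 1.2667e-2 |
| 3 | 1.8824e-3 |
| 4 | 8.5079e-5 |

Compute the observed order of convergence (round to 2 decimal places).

1.62

p ≈ ln(‖e_4‖/‖e_3‖) / ln(‖e_3‖/‖e_2‖)
  = ln(8.5079e-5/1.8824e-3) / ln(1.8824e-3/1.2667e-2)
  = ln(0.0451971) / ln(0.148607)
  = -3.09672 / -1.90645 ≈ 1.62434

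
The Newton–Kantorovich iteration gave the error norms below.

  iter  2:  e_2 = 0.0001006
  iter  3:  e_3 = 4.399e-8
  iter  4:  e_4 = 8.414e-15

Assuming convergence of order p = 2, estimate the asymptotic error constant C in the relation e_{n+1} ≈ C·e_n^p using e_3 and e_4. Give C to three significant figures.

4.35

C ≈ e_4 / e_3^2
  = 8.414e-15 / (4.399e-8)^2
  = 8.414e-15 / 1.93512e-15 ≈ 4.3481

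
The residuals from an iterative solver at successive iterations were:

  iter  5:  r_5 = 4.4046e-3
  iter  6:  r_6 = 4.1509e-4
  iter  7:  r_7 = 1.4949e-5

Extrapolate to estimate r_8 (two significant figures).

1.4e-7

First estimate the order: p ≈ ln(r_7/r_6) / ln(r_6/r_5) = ln(1.4949e-5/4.1509e-4)/ln(4.1509e-4/4.4046e-3) = ln(0.0360139)/ln(0.0942401) ≈ 1.4073.
Then r_8 ≈ r_7·(r_7/r_6)^p = 1.4949e-5·(0.0360139)^1.4073 = 1.4949e-5·0.0093008 ≈ 1.39e-07.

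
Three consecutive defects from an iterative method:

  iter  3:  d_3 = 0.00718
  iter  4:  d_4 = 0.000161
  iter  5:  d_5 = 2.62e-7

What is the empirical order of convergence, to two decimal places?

p ≈ ln(d_5/d_4) / ln(d_4/d_3)
  = ln(2.62e-7/0.000161) / ln(0.000161/0.00718)
  = ln(0.00162733) / ln(0.0224234)
  = -6.42081 / -3.79765 ≈ 1.69073

1.69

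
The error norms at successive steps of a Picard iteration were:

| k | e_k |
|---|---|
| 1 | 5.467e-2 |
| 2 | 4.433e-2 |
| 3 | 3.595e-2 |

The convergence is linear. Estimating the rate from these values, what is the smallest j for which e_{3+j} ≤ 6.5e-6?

42

Rate ρ ≈ e_3/e_2 = 3.595e-2/4.433e-2 = 0.8110.
After j more steps, e_{3+j} ≈ 3.595e-2·ρ^j; need ρ^j ≤ 6.5e-6/3.595e-2 = 0.000180807.
j ≥ ln(0.000180807)/ln(0.8110) = -8.6181/-0.20949 = 41.138.
So 42 more iterations are needed.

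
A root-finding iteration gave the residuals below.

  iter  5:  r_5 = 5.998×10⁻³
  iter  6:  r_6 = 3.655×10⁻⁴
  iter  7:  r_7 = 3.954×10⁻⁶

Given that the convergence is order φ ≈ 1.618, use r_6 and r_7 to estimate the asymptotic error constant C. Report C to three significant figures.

1.44

C ≈ r_7 / r_6^1.618
  = 3.954×10⁻⁶ / (3.655×10⁻⁴)^1.618
  = 3.954×10⁻⁶ / 2.74632e-06 ≈ 1.4397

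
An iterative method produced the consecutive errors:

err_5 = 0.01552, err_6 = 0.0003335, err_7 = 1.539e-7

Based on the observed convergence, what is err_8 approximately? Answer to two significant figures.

3.3e-14

First estimate the order: p ≈ ln(err_7/err_6) / ln(err_6/err_5) = ln(1.539e-7/0.0003335)/ln(0.0003335/0.01552) = ln(0.000461469)/ln(0.0214884) ≈ 2.0002.
Then err_8 ≈ err_7·(err_7/err_6)^p = 1.539e-7·(0.000461469)^2.0002 = 1.539e-7·2.12627e-07 ≈ 3.272e-14.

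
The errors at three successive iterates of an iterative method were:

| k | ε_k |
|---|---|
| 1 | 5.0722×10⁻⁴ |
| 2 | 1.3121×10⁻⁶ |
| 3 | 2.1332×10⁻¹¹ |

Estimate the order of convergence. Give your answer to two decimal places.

1.85

p ≈ ln(ε_3/ε_2) / ln(ε_2/ε_1)
  = ln(2.1332×10⁻¹¹/1.3121×10⁻⁶) / ln(1.3121×10⁻⁶/5.0722×10⁻⁴)
  = ln(1.62579e-05) / ln(0.00258685)
  = -11.02693 / -5.95731 ≈ 1.85099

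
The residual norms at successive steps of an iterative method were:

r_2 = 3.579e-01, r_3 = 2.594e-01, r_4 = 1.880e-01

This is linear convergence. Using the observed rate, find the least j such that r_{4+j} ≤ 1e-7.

45

Rate ρ ≈ r_4/r_3 = 1.880e-01/2.594e-01 = 0.7247.
After j more steps, r_{4+j} ≈ 1.880e-01·ρ^j; need ρ^j ≤ 1e-7/1.880e-01 = 5.31915e-07.
j ≥ ln(5.31915e-07)/ln(0.7247) = -14.4468/-0.32200 = 44.866.
So 45 more iterations are needed.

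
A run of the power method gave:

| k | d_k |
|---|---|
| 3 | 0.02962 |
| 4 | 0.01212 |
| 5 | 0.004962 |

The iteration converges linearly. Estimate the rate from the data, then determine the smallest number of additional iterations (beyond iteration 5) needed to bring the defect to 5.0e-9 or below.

16

Rate ρ ≈ d_5/d_4 = 0.004962/0.01212 = 0.4094.
After j more steps, d_{5+j} ≈ 0.004962·ρ^j; need ρ^j ≤ 5.0e-9/0.004962 = 1.00766e-06.
j ≥ ln(1.00766e-06)/ln(0.4094) = -13.8079/-0.89306 = 15.461.
So 16 more iterations are needed.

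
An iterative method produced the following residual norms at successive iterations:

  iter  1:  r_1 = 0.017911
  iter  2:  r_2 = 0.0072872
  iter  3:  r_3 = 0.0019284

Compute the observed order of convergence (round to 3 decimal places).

1.478

p ≈ ln(r_3/r_2) / ln(r_2/r_1)
  = ln(0.0019284/0.0072872) / ln(0.0072872/0.017911)
  = ln(0.264628) / ln(0.406856)
  = -1.329430 / -0.899296 ≈ 1.478301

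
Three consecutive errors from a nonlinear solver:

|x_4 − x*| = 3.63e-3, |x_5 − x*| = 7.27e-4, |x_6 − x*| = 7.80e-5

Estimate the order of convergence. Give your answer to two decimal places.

p ≈ ln(|x_6 − x*|/|x_5 − x*|) / ln(|x_5 − x*|/|x_4 − x*|)
  = ln(7.80e-5/7.27e-4) / ln(7.27e-4/3.63e-3)
  = ln(0.10729) / ln(0.200275)
  = -2.23222 / -1.60806 ≈ 1.38814

1.39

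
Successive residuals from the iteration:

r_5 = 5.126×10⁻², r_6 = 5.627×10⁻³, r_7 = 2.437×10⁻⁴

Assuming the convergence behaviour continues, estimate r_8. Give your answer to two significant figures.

2.8e-6

First estimate the order: p ≈ ln(r_7/r_6) / ln(r_6/r_5) = ln(2.437×10⁻⁴/5.627×10⁻³)/ln(5.627×10⁻³/5.126×10⁻²) = ln(0.043309)/ln(0.109774) ≈ 1.4210.
Then r_8 ≈ r_7·(r_7/r_6)^p = 2.437×10⁻⁴·(0.043309)^1.4210 = 2.437×10⁻⁴·0.0115499 ≈ 2.815e-06.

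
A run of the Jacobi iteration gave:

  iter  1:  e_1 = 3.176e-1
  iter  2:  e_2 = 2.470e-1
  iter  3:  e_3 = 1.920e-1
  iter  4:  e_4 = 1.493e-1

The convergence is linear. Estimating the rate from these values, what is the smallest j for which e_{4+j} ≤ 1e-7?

Rate ρ ≈ e_4/e_3 = 1.493e-1/1.920e-1 = 0.7776.
After j more steps, e_{4+j} ≈ 1.493e-1·ρ^j; need ρ^j ≤ 1e-7/1.493e-1 = 6.69792e-07.
j ≥ ln(6.69792e-07)/ln(0.7776) = -14.2163/-0.25154 = 56.517.
So 57 more iterations are needed.

57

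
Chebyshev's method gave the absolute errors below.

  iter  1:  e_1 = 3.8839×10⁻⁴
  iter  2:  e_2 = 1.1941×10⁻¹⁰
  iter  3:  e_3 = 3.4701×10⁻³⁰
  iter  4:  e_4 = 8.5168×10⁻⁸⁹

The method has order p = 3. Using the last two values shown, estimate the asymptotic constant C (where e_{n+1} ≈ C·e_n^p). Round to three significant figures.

2.04

C ≈ e_4 / e_3^3
  = 8.5168×10⁻⁸⁹ / (3.4701×10⁻³⁰)^3
  = 8.5168×10⁻⁸⁹ / 4.17855e-89 ≈ 2.0382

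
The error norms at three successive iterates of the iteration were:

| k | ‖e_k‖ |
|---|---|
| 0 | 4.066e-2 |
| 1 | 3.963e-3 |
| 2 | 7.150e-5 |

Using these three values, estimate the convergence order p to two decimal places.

1.72

p ≈ ln(‖e_2‖/‖e_1‖) / ln(‖e_1‖/‖e_0‖)
  = ln(7.150e-5/3.963e-3) / ln(3.963e-3/4.066e-2)
  = ln(0.0180419) / ln(0.0974668)
  = -4.01506 / -2.32824 ≈ 1.72450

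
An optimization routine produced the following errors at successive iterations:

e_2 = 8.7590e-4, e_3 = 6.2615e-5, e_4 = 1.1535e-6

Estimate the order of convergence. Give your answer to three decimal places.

p ≈ ln(e_4/e_3) / ln(e_3/e_2)
  = ln(1.1535e-6/6.2615e-5) / ln(6.2615e-5/8.7590e-4)
  = ln(0.0184221) / ln(0.0714865)
  = -3.994204 / -2.638247 ≈ 1.513961

1.514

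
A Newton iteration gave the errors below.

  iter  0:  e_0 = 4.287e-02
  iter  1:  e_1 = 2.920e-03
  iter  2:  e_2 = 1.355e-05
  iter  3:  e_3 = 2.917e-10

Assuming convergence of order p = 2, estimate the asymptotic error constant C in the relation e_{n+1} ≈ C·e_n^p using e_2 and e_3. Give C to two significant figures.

C ≈ e_3 / e_2^2
  = 2.917e-10 / (1.355e-05)^2
  = 2.917e-10 / 1.83603e-10 ≈ 1.5888

1.6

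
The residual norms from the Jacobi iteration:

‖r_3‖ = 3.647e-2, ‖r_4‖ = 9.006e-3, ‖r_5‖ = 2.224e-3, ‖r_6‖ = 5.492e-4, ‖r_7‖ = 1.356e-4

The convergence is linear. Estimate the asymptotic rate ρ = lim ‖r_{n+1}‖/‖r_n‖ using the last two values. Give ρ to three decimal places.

0.247

ρ ≈ ‖r_7‖/‖r_6‖ = 1.356e-4/5.492e-4 = 0.24690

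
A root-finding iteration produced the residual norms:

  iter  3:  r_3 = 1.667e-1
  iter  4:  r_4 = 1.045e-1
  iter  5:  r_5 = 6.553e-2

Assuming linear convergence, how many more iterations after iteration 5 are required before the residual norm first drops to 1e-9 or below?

Rate ρ ≈ r_5/r_4 = 6.553e-2/1.045e-1 = 0.6271.
After j more steps, r_{5+j} ≈ 6.553e-2·ρ^j; need ρ^j ≤ 1e-9/6.553e-2 = 1.52602e-08.
j ≥ ln(1.52602e-08)/ln(0.6271) = -17.9980/-0.46665 = 38.569.
So 39 more iterations are needed.

39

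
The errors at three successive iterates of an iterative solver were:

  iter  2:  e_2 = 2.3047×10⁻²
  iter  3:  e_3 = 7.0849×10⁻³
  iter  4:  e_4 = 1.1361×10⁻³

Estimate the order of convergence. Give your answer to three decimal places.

1.552

p ≈ ln(e_4/e_3) / ln(e_3/e_2)
  = ln(1.1361×10⁻³/7.0849×10⁻³) / ln(7.0849×10⁻³/2.3047×10⁻²)
  = ln(0.160355) / ln(0.307411)
  = -1.830365 / -1.179570 ≈ 1.551722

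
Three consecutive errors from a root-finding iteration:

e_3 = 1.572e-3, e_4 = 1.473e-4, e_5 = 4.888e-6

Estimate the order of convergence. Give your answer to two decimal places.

1.44

p ≈ ln(e_5/e_4) / ln(e_4/e_3)
  = ln(4.888e-6/1.473e-4) / ln(1.473e-4/1.572e-3)
  = ln(0.033184) / ln(0.0937023)
  = -3.40569 / -2.36763 ≈ 1.43844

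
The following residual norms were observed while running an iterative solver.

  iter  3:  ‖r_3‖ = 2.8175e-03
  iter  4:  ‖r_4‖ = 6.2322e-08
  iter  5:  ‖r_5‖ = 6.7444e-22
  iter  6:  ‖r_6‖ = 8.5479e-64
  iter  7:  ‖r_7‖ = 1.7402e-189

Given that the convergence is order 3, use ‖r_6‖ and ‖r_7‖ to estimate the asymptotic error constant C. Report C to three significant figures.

2.79

C ≈ ‖r_7‖ / ‖r_6‖^3
  = 1.7402e-189 / (8.5479e-64)^3
  = 1.7402e-189 / 6.24566e-190 ≈ 2.7863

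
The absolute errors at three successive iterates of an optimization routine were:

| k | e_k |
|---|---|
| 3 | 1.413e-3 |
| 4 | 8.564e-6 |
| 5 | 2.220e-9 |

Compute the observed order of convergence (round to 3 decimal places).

1.617

p ≈ ln(e_5/e_4) / ln(e_4/e_3)
  = ln(2.220e-9/8.564e-6) / ln(8.564e-6/1.413e-3)
  = ln(0.000259225) / ln(0.00606086)
  = -8.257814 / -5.105904 ≈ 1.617307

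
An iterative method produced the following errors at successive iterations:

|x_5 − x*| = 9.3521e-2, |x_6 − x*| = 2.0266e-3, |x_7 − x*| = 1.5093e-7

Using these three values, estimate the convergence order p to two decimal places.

p ≈ ln(|x_7 − x*|/|x_6 − x*|) / ln(|x_6 − x*|/|x_5 − x*|)
  = ln(1.5093e-7/2.0266e-3) / ln(2.0266e-3/9.3521e-2)
  = ln(7.44745e-05) / ln(0.02167)
  = -9.50505 / -3.83183 ≈ 2.48055

2.48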